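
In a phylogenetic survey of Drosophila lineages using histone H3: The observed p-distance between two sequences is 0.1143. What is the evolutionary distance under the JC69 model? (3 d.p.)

d = −(3/4) ln(1 − 4p/3) = −0.75 ln(1 − 0.1524) = −0.75 ln(0.8476)
  = −0.75 × (-0.165346) = 0.124010 substitutions/site.

0.124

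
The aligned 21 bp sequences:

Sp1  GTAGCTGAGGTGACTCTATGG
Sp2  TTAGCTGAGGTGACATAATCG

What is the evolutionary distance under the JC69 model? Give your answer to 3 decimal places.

The sequences differ at 5 of 21 sites (1, 15, 16, 17, 20), so p = 5/21 ≈ 0.238095.
d = −(3/4) ln(1 − 4p/3) = −0.75 ln(1 − 0.31746) = −0.75 ln(0.68254)
  = −0.75 × (-0.381934) = 0.286451 substitutions/site.

0.286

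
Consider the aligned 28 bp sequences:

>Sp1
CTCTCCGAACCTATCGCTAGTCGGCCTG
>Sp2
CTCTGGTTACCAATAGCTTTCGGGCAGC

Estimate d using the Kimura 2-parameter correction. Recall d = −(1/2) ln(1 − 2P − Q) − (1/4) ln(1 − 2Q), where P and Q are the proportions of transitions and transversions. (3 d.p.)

0.833

Of 28 sites, 1 differences are transitions and 12 are transversions, so P = 1/28 ≈ 0.035714 and Q = 12/28 ≈ 0.428571.
Under the Kimura two-parameter model, d = −½ ln(1 − 2P − Q) − ¼ ln(1 − 2Q).
1 − 2P − Q = 0.500001, giving −½ ln(0.500001) = 0.346573.
1 − 2Q = 0.142858, giving −¼ ln(0.142858) = 0.486476.
d = 0.346573 + 0.486476 = 0.833049.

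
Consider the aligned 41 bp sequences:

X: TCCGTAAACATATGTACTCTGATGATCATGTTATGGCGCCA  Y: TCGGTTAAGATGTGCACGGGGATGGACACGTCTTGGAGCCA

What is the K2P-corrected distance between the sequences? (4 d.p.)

0.4558

Of 41 sites, 5 differences are transitions and 9 are transversions, so P = 5/41 ≈ 0.121951 and Q = 9/41 ≈ 0.219512.
Under the Kimura two-parameter model, d = −½ ln(1 − 2P − Q) − ¼ ln(1 − 2Q).
1 − 2P − Q = 0.536586, giving −½ ln(0.536586) = 0.311264.
1 − 2Q = 0.560976, giving −¼ ln(0.560976) = 0.144519.
d = 0.311264 + 0.144519 = 0.455783.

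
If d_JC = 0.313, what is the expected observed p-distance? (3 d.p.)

0.256

p = (3/4)(1 − e^(−4d/3)) = 0.75 × (1 − e^(-0.417333)) = 0.75 × (1 − 0.658802) = 0.255899.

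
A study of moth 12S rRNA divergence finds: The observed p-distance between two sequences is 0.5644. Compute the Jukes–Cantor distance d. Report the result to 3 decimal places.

d = −(3/4) ln(1 − 4p/3) = −0.75 ln(1 − 0.752533) = −0.75 ln(0.247467)
  = −0.75 × (-1.396478) = 1.047359 substitutions/site.

1.047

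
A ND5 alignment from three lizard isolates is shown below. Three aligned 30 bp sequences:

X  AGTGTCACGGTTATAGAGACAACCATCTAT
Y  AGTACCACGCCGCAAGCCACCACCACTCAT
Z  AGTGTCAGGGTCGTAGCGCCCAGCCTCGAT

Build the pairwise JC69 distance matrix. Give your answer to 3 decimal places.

X–Y: 13/30 sites differ → p ≈ 0.433333, d = −0.75 ln(1 − 0.577777) = 0.646666 ≈ 0.647.
X–Z: 9/30 sites differ → p = 0.3, d = −0.75 ln(1 − 0.4) = 0.383119 ≈ 0.383.
Y–Z: 15/30 sites differ → p = 0.5, d = −0.75 ln(1 − 0.666667) = 0.823960 ≈ 0.824.

d(X,Y) = 0.647, d(X,Z) = 0.383, d(Y,Z) = 0.824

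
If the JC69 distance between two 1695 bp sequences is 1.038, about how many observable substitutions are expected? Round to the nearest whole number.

Invert JC69: p = (3/4)(1 − e^(−4d/3)) = 0.75 × (1 − e^(-1.384)) = 0.75 × (1 − 0.250574) = 0.562070.
Expected differing sites = pL ≈ 0.562070 × 1695 = 952.70865 ≈ 953.

953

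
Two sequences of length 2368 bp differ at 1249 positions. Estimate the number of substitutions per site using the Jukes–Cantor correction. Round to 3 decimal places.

p = 1249/2368 ≈ 0.527449.
d = −(3/4) ln(1 − 4p/3) = −0.75 ln(1 − 0.703265) = −0.75 ln(0.296735)
  = −0.75 × (-1.214916) = 0.911187 substitutions/site.

0.911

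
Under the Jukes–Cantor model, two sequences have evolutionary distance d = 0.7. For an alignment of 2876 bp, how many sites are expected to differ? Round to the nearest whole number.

Invert JC69: p = (3/4)(1 − e^(−4d/3)) = 0.75 × (1 − e^(-0.933333)) = 0.75 × (1 − 0.393241) = 0.455069.
Expected differing sites = pL ≈ 0.455069 × 2876 = 1308.778444 ≈ 1309.

1309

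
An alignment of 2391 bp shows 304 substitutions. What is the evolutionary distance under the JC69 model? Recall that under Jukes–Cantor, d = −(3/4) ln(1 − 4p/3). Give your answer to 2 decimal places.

p = 304/2391 ≈ 0.127143.
d = −(3/4) ln(1 − 4p/3) = −0.75 ln(1 − 0.169524) = −0.75 ln(0.830476)
  = −0.75 × (-0.185756) = 0.139317 substitutions/site.

0.14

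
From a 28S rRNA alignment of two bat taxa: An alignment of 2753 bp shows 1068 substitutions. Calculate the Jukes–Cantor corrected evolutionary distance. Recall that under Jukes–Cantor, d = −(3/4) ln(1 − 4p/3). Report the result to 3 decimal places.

p = 1068/2753 ≈ 0.38794.
d = −(3/4) ln(1 − 4p/3) = −0.75 ln(1 − 0.517253) = −0.75 ln(0.482747)
  = −0.75 × (-0.728263) = 0.546197 substitutions/site.

0.546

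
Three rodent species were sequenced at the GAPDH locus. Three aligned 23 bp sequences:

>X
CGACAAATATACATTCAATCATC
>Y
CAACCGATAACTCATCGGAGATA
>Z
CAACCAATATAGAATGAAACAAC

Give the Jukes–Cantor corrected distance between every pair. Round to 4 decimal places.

X–Y: 13/23 sites differ → p ≈ 0.565217, d = −0.75 ln(1 − 0.753623) = 1.050669 ≈ 1.0507.
X–Z: 7/23 sites differ → p ≈ 0.304348, d = −0.75 ln(1 − 0.405797) = 0.390401 ≈ 0.3904.
Y–Z: 11/23 sites differ → p ≈ 0.478261, d = −0.75 ln(1 − 0.637681) = 0.761423 ≈ 0.7614.

d(X,Y) = 1.0507, d(X,Z) = 0.3904, d(Y,Z) = 0.7614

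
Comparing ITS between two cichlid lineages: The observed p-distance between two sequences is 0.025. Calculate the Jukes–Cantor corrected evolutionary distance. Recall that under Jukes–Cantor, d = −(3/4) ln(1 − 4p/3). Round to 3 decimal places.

0.025

d = −(3/4) ln(1 − 4p/3) = −0.75 ln(1 − 0.033333) = −0.75 ln(0.966667)
  = −0.75 × (-0.033901) = 0.025426 substitutions/site.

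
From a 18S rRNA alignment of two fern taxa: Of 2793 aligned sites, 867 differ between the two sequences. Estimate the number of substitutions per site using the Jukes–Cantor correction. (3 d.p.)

0.401

p = 867/2793 ≈ 0.310419.
d = −(3/4) ln(1 − 4p/3) = −0.75 ln(1 − 0.413892) = −0.75 ln(0.586108)
  = −0.75 × (-0.534251) = 0.400688 substitutions/site.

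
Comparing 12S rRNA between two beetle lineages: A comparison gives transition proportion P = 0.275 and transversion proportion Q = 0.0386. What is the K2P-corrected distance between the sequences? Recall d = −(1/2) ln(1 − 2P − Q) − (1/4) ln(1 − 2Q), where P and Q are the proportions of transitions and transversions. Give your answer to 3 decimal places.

0.464

Under the Kimura two-parameter model, d = −½ ln(1 − 2P − Q) − ¼ ln(1 − 2Q).
1 − 2P − Q = 0.4114, giving −½ ln(0.4114) = 0.444095.
1 − 2Q = 0.9228, giving −¼ ln(0.9228) = 0.020086.
d = 0.444095 + 0.020086 = 0.464181.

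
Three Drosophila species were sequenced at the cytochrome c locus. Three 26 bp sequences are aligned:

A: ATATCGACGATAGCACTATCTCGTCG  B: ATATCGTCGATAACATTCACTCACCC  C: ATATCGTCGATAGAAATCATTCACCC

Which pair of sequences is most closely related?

B and C

A–B: 8/26 differ, p = 0.308, d = 0.396.
A–C: 9/26 differ, p = 0.346, d = 0.464.
B–C: 4/26 differ, p = 0.154, d = 0.172.
The smallest distance is between B and C.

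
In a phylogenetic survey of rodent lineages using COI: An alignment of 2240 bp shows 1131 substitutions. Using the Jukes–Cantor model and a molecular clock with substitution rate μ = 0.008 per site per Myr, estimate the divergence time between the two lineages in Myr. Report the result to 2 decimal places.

52.43

p = 1131/2240 ≈ 0.504911.
d = −(3/4) ln(1 − 4p/3) = −0.75 ln(1 − 0.673215) = −0.75 ln(0.326785)
  = −0.75 × (-1.118453) = 0.838840 substitutions/site.
Under a molecular clock d = 2μt, so t = d/(2μ) = 0.838840 / (2 × 0.008) = 52.43 Myr.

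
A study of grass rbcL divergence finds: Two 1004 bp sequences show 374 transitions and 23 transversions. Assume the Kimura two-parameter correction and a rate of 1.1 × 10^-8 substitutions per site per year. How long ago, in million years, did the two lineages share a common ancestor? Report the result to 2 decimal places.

33.73

P = 374/1004 ≈ 0.37251 and Q = 23/1004 ≈ 0.022908.
Under the Kimura two-parameter model, d = −½ ln(1 − 2P − Q) − ¼ ln(1 − 2Q).
1 − 2P − Q = 0.232072, giving −½ ln(0.232072) = 0.730354.
1 − 2Q = 0.954184, giving −¼ ln(0.954184) = 0.011725.
d = 0.730354 + 0.011725 = 0.742079.
Under a molecular clock d = 2μt, so t = d/(2μ) = 0.742079 / (2 × 1.1 × 10^-8) = 33.73 million years.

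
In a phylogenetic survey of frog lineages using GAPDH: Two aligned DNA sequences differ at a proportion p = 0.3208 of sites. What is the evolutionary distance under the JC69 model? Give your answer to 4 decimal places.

0.4186

d = −(3/4) ln(1 − 4p/3) = −0.75 ln(1 − 0.427733) = −0.75 ln(0.572267)
  = −0.75 × (-0.558150) = 0.418613 substitutions/site.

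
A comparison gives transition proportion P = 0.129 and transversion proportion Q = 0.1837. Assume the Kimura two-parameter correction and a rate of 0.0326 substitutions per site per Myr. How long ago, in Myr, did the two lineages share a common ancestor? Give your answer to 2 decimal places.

Under the Kimura two-parameter model, d = −½ ln(1 − 2P − Q) − ¼ ln(1 − 2Q).
1 − 2P − Q = 0.5583, giving −½ ln(0.5583) = 0.291429.
1 − 2Q = 0.6326, giving −¼ ln(0.6326) = 0.114479.
d = 0.291429 + 0.114479 = 0.405908.
Under a molecular clock d = 2μt, so t = d/(2μ) = 0.405908 / (2 × 0.0326) = 6.23 Myr.

6.23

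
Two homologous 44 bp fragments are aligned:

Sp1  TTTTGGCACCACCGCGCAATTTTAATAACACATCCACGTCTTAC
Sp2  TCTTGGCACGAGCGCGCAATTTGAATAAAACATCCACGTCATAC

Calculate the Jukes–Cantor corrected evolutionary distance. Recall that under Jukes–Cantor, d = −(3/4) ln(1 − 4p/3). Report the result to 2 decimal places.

0.15

The sequences differ at 6 of 44 sites (2, 10, 12, 23, 29, 41), so p = 6/44 ≈ 0.136364.
d = −(3/4) ln(1 − 4p/3) = −0.75 ln(1 − 0.181819) = −0.75 ln(0.818181)
  = −0.75 × (-0.200672) = 0.150504 substitutions/site.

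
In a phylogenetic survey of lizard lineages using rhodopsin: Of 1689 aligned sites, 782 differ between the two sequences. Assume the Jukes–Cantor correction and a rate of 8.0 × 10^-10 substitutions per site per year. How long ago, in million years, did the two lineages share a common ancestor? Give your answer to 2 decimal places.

450.27

p = 782/1689 ≈ 0.462996.
d = −(3/4) ln(1 − 4p/3) = −0.75 ln(1 − 0.617328) = −0.75 ln(0.382672)
  = −0.75 × (-0.960577) = 0.720433 substitutions/site.
Under a molecular clock d = 2μt, so t = d/(2μ) = 0.720433 / (2 × 8.0 × 10^-10) = 450.27 million years.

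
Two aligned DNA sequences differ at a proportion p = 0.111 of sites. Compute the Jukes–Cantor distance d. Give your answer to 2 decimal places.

d = −(3/4) ln(1 − 4p/3) = −0.75 ln(1 − 0.148) = −0.75 ln(0.852)
  = −0.75 × (-0.160169) = 0.120127 substitutions/site.

0.12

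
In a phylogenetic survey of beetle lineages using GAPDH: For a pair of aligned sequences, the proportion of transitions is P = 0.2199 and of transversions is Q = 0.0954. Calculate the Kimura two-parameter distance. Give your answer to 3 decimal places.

Under the Kimura two-parameter model, d = −½ ln(1 − 2P − Q) − ¼ ln(1 − 2Q).
1 − 2P − Q = 0.4648, giving −½ ln(0.4648) = 0.383074.
1 − 2Q = 0.8092, giving −¼ ln(0.8092) = 0.052927.
d = 0.383074 + 0.052927 = 0.436001.

0.436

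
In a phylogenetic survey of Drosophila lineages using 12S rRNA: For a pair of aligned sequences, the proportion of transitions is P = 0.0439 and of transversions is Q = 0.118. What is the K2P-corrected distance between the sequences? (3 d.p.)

Under the Kimura two-parameter model, d = −½ ln(1 − 2P − Q) − ¼ ln(1 − 2Q).
1 − 2P − Q = 0.7942, giving −½ ln(0.7942) = 0.115210.
1 − 2Q = 0.764, giving −¼ ln(0.764) = 0.067297.
d = 0.115210 + 0.067297 = 0.182507.

0.183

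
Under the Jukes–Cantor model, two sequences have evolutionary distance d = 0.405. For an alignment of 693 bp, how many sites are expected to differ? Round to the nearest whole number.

Invert JC69: p = (3/4)(1 − e^(−4d/3)) = 0.75 × (1 − e^(-0.54)) = 0.75 × (1 − 0.582748) = 0.312939.
Expected differing sites = pL ≈ 0.312939 × 693 = 216.866727 ≈ 217.

217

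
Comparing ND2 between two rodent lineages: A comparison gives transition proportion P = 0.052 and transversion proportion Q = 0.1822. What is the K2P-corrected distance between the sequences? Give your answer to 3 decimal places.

0.282

Under the Kimura two-parameter model, d = −½ ln(1 − 2P − Q) − ¼ ln(1 − 2Q).
1 − 2P − Q = 0.7138, giving −½ ln(0.7138) = 0.168576.
1 − 2Q = 0.6356, giving −¼ ln(0.6356) = 0.113296.
d = 0.168576 + 0.113296 = 0.281872.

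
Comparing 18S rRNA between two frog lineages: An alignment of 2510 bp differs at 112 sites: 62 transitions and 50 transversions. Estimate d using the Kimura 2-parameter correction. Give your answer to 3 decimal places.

0.046

P = 62/2510 ≈ 0.024701 and Q = 50/2510 ≈ 0.01992.
Under the Kimura two-parameter model, d = −½ ln(1 − 2P − Q) − ¼ ln(1 − 2Q).
1 − 2P − Q = 0.930678, giving −½ ln(0.930678) = 0.035921.
1 − 2Q = 0.96016, giving −¼ ln(0.96016) = 0.010164.
d = 0.035921 + 0.010164 = 0.046085.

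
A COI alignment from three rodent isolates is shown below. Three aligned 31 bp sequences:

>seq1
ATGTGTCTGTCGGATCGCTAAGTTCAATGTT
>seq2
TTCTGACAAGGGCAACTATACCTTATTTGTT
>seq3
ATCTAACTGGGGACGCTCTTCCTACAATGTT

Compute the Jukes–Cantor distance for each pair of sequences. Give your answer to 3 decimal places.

d(seq1,seq2) = 0.874, d(seq1,seq3) = 0.614, d(seq2,seq3) = 0.614

seq1–seq2: 16/31 sites differ → p ≈ 0.516129, d = −0.75 ln(1 − 0.688172) = 0.873978 ≈ 0.874.
seq1–seq3: 13/31 sites differ → p ≈ 0.419355, d = −0.75 ln(1 − 0.55914) = 0.614271 ≈ 0.614.
seq2–seq3: 13/31 sites differ → p ≈ 0.419355, d = −0.75 ln(1 − 0.55914) = 0.614271 ≈ 0.614.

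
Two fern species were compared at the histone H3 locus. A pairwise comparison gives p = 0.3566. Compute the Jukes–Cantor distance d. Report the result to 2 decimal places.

d = −(3/4) ln(1 − 4p/3) = −0.75 ln(1 − 0.475467) = −0.75 ln(0.524533)
  = −0.75 × (-0.645247) = 0.483935 substitutions/site.

0.48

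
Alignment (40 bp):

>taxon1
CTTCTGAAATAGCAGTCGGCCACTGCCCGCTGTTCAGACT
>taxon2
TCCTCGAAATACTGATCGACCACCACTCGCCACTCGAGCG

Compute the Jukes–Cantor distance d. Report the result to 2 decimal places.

The sequences differ at 20 of 40 sites, so p = 20/40 = 0.5.
d = −(3/4) ln(1 − 4p/3) = −0.75 ln(1 − 0.666667) = −0.75 ln(0.333333)
  = −0.75 × (-1.098613) = 0.823960 substitutions/site.

0.82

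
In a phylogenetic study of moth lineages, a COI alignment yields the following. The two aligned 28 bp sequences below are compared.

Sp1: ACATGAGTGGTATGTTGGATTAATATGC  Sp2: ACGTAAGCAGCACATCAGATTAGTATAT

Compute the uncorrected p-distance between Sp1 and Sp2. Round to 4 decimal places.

0.4286

The sequences differ at 12 of 28 positions.
p = 12/28 = 0.428571… ≈ 0.4286 (to 4 d.p.).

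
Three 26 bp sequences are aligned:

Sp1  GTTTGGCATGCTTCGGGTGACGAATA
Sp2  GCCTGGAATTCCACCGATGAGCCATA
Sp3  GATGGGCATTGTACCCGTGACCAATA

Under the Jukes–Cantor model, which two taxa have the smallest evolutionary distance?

Sp1 and Sp3

Sp1–Sp2: 11/26 differ, p = 0.423, d = 0.623.
Sp1–Sp3: 8/26 differ, p = 0.308, d = 0.396.
Sp2–Sp3: 10/26 differ, p = 0.385, d = 0.539.
The smallest distance is between Sp1 and Sp3.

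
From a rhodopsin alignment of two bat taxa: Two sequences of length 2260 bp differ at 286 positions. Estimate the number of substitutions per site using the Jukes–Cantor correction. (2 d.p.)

p = 286/2260 ≈ 0.126549.
d = −(3/4) ln(1 − 4p/3) = −0.75 ln(1 − 0.168732) = −0.75 ln(0.831268)
  = −0.75 × (-0.184803) = 0.138602 substitutions/site.

0.14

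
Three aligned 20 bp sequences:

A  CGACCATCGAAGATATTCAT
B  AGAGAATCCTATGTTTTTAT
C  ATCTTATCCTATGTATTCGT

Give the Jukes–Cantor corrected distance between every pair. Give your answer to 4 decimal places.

d(A,B) = 0.6872, d(A,C) = 0.8240, d(B,C) = 0.4715

A–B: 9/20 sites differ → p = 0.45, d = −0.75 ln(1 − 0.6) = 0.687218 ≈ 0.6872.
A–C: 10/20 sites differ → p = 0.5, d = −0.75 ln(1 − 0.666667) = 0.823960 ≈ 0.8240.
B–C: 7/20 sites differ → p = 0.35, d = −0.75 ln(1 − 0.466667) = 0.471457 ≈ 0.4715.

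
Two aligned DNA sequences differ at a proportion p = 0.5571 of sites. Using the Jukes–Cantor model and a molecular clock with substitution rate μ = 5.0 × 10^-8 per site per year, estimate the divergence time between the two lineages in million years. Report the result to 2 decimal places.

10.18

d = −(3/4) ln(1 − 4p/3) = −0.75 ln(1 − 0.7428) = −0.75 ln(0.2572)
  = −0.75 × (-1.357901) = 1.018426 substitutions/site.
Under a molecular clock d = 2μt, so t = d/(2μ) = 1.018426 / (2 × 5.0 × 10^-8) = 10.18 million years.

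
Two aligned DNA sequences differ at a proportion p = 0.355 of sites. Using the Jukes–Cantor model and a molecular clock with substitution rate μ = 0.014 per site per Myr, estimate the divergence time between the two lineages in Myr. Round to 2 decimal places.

17.17

d = −(3/4) ln(1 − 4p/3) = −0.75 ln(1 − 0.473333) = −0.75 ln(0.526667)
  = −0.75 × (-0.641187) = 0.480890 substitutions/site.
Under a molecular clock d = 2μt, so t = d/(2μ) = 0.480890 / (2 × 0.014) = 17.17 Myr.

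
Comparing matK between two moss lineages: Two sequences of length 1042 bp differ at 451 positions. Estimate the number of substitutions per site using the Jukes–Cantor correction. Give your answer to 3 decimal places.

0.645

p = 451/1042 ≈ 0.432821.
d = −(3/4) ln(1 − 4p/3) = −0.75 ln(1 − 0.577095) = −0.75 ln(0.422905)
  = −0.75 × (-0.860608) = 0.645456 substitutions/site.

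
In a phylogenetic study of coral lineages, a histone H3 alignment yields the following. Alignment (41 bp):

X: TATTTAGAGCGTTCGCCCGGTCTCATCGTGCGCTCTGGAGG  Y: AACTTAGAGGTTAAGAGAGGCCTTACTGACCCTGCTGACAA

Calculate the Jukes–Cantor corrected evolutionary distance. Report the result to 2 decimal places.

The sequences differ at 22 of 41 sites, so p = 22/41 ≈ 0.536585.
d = −(3/4) ln(1 − 4p/3) = −0.75 ln(1 − 0.715447) = −0.75 ln(0.284553)
  = −0.75 × (-1.256836) = 0.942627 substitutions/site.

0.94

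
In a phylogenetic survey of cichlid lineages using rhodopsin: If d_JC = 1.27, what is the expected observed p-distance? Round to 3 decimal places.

p = (3/4)(1 − e^(−4d/3)) = 0.75 × (1 − e^(-1.693333)) = 0.75 × (1 − 0.183906) = 0.612071.

0.612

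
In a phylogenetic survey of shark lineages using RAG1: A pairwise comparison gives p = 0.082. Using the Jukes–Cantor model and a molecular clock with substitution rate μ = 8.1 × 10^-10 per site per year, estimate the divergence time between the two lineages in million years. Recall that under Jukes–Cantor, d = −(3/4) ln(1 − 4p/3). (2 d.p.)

d = −(3/4) ln(1 − 4p/3) = −0.75 ln(1 − 0.109333) = −0.75 ln(0.890667)
  = −0.75 × (-0.115785) = 0.086839 substitutions/site.
Under a molecular clock d = 2μt, so t = d/(2μ) = 0.086839 / (2 × 8.1 × 10^-10) = 53.60 million years.

53.60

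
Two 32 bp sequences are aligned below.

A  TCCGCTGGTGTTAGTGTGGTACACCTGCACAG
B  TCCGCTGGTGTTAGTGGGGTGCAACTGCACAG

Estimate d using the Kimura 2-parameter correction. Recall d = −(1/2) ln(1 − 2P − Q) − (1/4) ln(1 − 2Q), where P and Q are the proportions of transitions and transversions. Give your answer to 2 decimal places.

0.10

Of 32 sites, 1 differences are transitions and 2 are transversions, so P = 1/32 = 0.03125 and Q = 2/32 = 0.0625.
Under the Kimura two-parameter model, d = −½ ln(1 − 2P − Q) − ¼ ln(1 − 2Q).
1 − 2P − Q = 0.875, giving −½ ln(0.875) = 0.066766.
1 − 2Q = 0.875, giving −¼ ln(0.875) = 0.033383.
d = 0.066766 + 0.033383 = 0.100149.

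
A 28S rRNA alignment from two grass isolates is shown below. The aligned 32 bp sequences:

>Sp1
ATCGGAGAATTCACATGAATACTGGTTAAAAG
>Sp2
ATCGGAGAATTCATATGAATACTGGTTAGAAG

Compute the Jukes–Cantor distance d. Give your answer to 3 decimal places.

0.065

The sequences differ at 2 of 32 sites (14, 29), so p = 2/32 = 0.0625.
d = −(3/4) ln(1 − 4p/3) = −0.75 ln(1 − 0.083333) = −0.75 ln(0.916667)
  = −0.75 × (-0.087011) = 0.065258 substitutions/site.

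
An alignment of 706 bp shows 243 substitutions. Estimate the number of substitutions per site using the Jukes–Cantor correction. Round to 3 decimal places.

0.461

p = 243/706 ≈ 0.344193.
d = −(3/4) ln(1 − 4p/3) = −0.75 ln(1 − 0.458924) = −0.75 ln(0.541076)
  = −0.75 × (-0.614196) = 0.460647 substitutions/site.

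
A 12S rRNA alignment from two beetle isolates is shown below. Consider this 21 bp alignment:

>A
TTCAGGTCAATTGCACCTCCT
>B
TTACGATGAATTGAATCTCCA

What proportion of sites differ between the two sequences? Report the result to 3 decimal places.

0.333

The sequences differ at 7 of 21 positions (sites 3, 4, 6, 8, 14, 16, 21).
p = 7/21 = 0.333333… ≈ 0.333 (to 3 d.p.).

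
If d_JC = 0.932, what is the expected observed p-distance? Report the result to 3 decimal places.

0.534

p = (3/4)(1 − e^(−4d/3)) = 0.75 × (1 − e^(-1.242667)) = 0.75 × (1 − 0.288613) = 0.533540.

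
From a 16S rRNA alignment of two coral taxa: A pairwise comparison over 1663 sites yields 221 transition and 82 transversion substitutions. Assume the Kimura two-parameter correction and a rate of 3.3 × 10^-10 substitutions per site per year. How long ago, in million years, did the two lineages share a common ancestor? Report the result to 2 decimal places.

P = 221/1663 ≈ 0.132892 and Q = 82/1663 ≈ 0.049308.
Under the Kimura two-parameter model, d = −½ ln(1 − 2P − Q) − ¼ ln(1 − 2Q).
1 − 2P − Q = 0.684908, giving −½ ln(0.684908) = 0.189235.
1 − 2Q = 0.901384, giving −¼ ln(0.901384) = 0.025956.
d = 0.189235 + 0.025956 = 0.215191.
Under a molecular clock d = 2μt, so t = d/(2μ) = 0.215191 / (2 × 3.3 × 10^-10) = 326.05 million years.

326.05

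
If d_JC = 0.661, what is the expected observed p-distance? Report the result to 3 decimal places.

0.439

p = (3/4)(1 − e^(−4d/3)) = 0.75 × (1 − e^(-0.881333)) = 0.75 × (1 − 0.414230) = 0.439328.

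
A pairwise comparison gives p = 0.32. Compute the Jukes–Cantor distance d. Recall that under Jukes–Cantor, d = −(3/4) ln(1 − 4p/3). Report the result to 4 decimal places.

0.4172

d = −(3/4) ln(1 − 4p/3) = −0.75 ln(1 − 0.426667) = −0.75 ln(0.573333)
  = −0.75 × (-0.556289) = 0.417217 substitutions/site.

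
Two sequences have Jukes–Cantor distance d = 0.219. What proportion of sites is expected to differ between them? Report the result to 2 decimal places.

0.19

p = (3/4)(1 − e^(−4d/3)) = 0.75 × (1 − e^(-0.292)) = 0.75 × (1 − 0.746769) = 0.189923.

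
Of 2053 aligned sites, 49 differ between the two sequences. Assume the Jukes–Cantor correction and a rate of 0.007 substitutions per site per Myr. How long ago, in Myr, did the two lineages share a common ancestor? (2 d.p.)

p = 49/2053 ≈ 0.023868.
d = −(3/4) ln(1 − 4p/3) = −0.75 ln(1 − 0.031824) = −0.75 ln(0.968176)
  = −0.75 × (-0.032341) = 0.024256 substitutions/site.
Under a molecular clock d = 2μt, so t = d/(2μ) = 0.024256 / (2 × 0.007) = 1.73 Myr.

1.73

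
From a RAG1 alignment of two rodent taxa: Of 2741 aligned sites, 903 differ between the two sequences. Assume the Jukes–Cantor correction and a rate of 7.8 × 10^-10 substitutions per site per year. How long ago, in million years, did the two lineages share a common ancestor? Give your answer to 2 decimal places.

278.12

p = 903/2741 ≈ 0.329442.
d = −(3/4) ln(1 − 4p/3) = −0.75 ln(1 − 0.439256) = −0.75 ln(0.560744)
  = −0.75 × (-0.578491) = 0.433868 substitutions/site.
Under a molecular clock d = 2μt, so t = d/(2μ) = 0.433868 / (2 × 7.8 × 10^-10) = 278.12 million years.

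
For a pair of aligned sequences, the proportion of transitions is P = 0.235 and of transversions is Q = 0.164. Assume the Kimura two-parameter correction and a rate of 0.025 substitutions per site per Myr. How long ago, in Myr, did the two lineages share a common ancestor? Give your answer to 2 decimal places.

Under the Kimura two-parameter model, d = −½ ln(1 − 2P − Q) − ¼ ln(1 − 2Q).
1 − 2P − Q = 0.366, giving −½ ln(0.366) = 0.502561.
1 − 2Q = 0.672, giving −¼ ln(0.672) = 0.099374.
d = 0.502561 + 0.099374 = 0.601935.
Under a molecular clock d = 2μt, so t = d/(2μ) = 0.601935 / (2 × 0.025) = 12.04 Myr.

12.04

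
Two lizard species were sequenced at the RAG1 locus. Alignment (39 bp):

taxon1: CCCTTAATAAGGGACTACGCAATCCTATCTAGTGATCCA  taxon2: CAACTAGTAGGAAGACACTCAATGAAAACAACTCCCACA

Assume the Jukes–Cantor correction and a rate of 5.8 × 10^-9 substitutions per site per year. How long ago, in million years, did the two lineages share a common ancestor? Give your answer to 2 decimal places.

81.83

The sequences differ at 21 of 39 sites, so p = 21/39 ≈ 0.538462.
d = −(3/4) ln(1 − 4p/3) = −0.75 ln(1 − 0.717949) = −0.75 ln(0.282051)
  = −0.75 × (-1.265667) = 0.949250 substitutions/site.
Under a molecular clock d = 2μt, so t = d/(2μ) = 0.949250 / (2 × 5.8 × 10^-9) = 81.83 million years.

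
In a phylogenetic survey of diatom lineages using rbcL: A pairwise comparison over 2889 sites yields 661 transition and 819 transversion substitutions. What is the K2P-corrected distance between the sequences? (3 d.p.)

P = 661/2889 ≈ 0.228799 and Q = 819/2889 ≈ 0.283489.
Under the Kimura two-parameter model, d = −½ ln(1 − 2P − Q) − ¼ ln(1 − 2Q).
1 − 2P − Q = 0.258913, giving −½ ln(0.258913) = 0.675632.
1 − 2Q = 0.433022, giving −¼ ln(0.433022) = 0.209242.
d = 0.675632 + 0.209242 = 0.884874.

0.885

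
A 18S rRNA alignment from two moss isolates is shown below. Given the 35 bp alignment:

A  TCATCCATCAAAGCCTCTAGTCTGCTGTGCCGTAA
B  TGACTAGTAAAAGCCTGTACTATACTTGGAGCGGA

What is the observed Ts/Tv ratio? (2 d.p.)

0.42

Transitions are A↔G and C↔T; transversions are all other mismatches.
Transitions: 5. Transversions: 12.
R = 5/12 = 0.416666… ≈ 0.42 (to 2 d.p.).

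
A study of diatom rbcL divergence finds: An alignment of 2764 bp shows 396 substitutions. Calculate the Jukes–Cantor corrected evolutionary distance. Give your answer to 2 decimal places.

0.16

p = 396/2764 ≈ 0.143271.
d = −(3/4) ln(1 − 4p/3) = −0.75 ln(1 − 0.191028) = −0.75 ln(0.808972)
  = −0.75 × (-0.211991) = 0.158993 substitutions/site.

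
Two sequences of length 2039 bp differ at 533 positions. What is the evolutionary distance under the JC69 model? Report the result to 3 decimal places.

0.321

p = 533/2039 ≈ 0.261403.
d = −(3/4) ln(1 − 4p/3) = −0.75 ln(1 − 0.348537) = −0.75 ln(0.651463)
  = −0.75 × (-0.428535) = 0.321401 substitutions/site.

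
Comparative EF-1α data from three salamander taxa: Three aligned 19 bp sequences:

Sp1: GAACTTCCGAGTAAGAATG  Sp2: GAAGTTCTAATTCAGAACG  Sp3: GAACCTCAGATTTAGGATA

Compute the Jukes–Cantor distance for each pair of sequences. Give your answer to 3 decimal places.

d(Sp1,Sp2) = 0.410, d(Sp1,Sp3) = 0.410, d(Sp2,Sp3) = 0.618

Sp1–Sp2: 6/19 sites differ → p ≈ 0.315789, d = −0.75 ln(1 − 0.421052) = 0.409907 ≈ 0.410.
Sp1–Sp3: 6/19 sites differ → p ≈ 0.315789, d = −0.75 ln(1 − 0.421052) = 0.409907 ≈ 0.410.
Sp2–Sp3: 8/19 sites differ → p ≈ 0.421053, d = −0.75 ln(1 − 0.561404) = 0.618132 ≈ 0.618.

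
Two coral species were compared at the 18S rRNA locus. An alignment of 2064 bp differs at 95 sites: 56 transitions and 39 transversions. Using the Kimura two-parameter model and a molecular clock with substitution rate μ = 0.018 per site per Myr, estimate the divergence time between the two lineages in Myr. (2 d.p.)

1.32

P = 56/2064 ≈ 0.027132 and Q = 39/2064 ≈ 0.018895.
Under the Kimura two-parameter model, d = −½ ln(1 − 2P − Q) − ¼ ln(1 − 2Q).
1 − 2P − Q = 0.926841, giving −½ ln(0.926841) = 0.037987.
1 − 2Q = 0.96221, giving −¼ ln(0.96221) = 0.009631.
d = 0.037987 + 0.009631 = 0.047618.
Under a molecular clock d = 2μt, so t = d/(2μ) = 0.047618 / (2 × 0.018) = 1.32 Myr.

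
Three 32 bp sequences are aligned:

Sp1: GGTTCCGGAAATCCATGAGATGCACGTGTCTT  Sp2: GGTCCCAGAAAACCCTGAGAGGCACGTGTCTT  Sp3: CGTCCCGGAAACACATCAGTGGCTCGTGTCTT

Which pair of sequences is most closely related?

Sp1–Sp2: 5/32 differ, p = 0.156, d = 0.175.
Sp1–Sp3: 8/32 differ, p = 0.250, d = 0.304.
Sp2–Sp3: 8/32 differ, p = 0.250, d = 0.304.
The smallest distance is between Sp1 and Sp2.

Sp1 and Sp2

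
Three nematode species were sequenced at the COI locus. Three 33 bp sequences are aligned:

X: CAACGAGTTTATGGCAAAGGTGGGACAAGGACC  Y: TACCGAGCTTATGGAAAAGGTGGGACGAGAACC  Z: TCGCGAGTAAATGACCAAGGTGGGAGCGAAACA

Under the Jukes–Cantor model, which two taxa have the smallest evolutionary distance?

X–Y: 6/33 differ, p = 0.182, d = 0.208.
X–Z: 13/33 differ, p = 0.394, d = 0.559.
Y–Z: 13/33 differ, p = 0.394, d = 0.559.
The smallest distance is between X and Y.

X and Y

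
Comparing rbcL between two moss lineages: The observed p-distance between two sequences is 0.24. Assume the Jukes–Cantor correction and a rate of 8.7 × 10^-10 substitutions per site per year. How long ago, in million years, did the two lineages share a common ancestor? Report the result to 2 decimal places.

166.23

d = −(3/4) ln(1 − 4p/3) = −0.75 ln(1 − 0.32) = −0.75 ln(0.68)
  = −0.75 × (-0.385662) = 0.289247 substitutions/site.
Under a molecular clock d = 2μt, so t = d/(2μ) = 0.289247 / (2 × 8.7 × 10^-10) = 166.23 million years.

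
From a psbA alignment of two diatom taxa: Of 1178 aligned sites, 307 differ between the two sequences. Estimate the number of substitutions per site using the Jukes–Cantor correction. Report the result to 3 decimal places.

0.320

p = 307/1178 ≈ 0.260611.
d = −(3/4) ln(1 − 4p/3) = −0.75 ln(1 − 0.347481) = −0.75 ln(0.652519)
  = −0.75 × (-0.426915) = 0.320186 substitutions/site.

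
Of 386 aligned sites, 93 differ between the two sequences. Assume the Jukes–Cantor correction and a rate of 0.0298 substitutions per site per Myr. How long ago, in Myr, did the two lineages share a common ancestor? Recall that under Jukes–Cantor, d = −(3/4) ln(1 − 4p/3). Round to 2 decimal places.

4.88

p = 93/386 ≈ 0.240933.
d = −(3/4) ln(1 − 4p/3) = −0.75 ln(1 − 0.321244) = −0.75 ln(0.678756)
  = −0.75 × (-0.387494) = 0.290621 substitutions/site.
Under a molecular clock d = 2μt, so t = d/(2μ) = 0.290621 / (2 × 0.0298) = 4.88 Myr.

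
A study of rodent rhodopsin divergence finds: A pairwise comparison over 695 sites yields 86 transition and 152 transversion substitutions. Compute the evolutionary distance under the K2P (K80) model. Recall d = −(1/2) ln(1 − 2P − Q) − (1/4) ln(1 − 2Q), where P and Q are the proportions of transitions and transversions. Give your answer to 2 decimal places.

P = 86/695 ≈ 0.123741 and Q = 152/695 ≈ 0.218705.
Under the Kimura two-parameter model, d = −½ ln(1 − 2P − Q) − ¼ ln(1 − 2Q).
1 − 2P − Q = 0.533813, giving −½ ln(0.533813) = 0.313855.
1 − 2Q = 0.56259, giving −¼ ln(0.56259) = 0.143801.
d = 0.313855 + 0.143801 = 0.457656.

0.46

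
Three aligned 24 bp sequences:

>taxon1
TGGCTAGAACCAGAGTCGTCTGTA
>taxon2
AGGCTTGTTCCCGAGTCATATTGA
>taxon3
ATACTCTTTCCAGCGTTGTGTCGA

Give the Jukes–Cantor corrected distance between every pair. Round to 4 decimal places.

taxon1–taxon2: 9/24 sites differ → p = 0.375, d = −0.75 ln(1 − 0.5) = 0.519860 ≈ 0.5199.
taxon1–taxon3: 12/24 sites differ → p = 0.5, d = −0.75 ln(1 − 0.666667) = 0.823960 ≈ 0.8240.
taxon2–taxon3: 10/24 sites differ → p ≈ 0.416667, d = −0.75 ln(1 − 0.555556) = 0.608198 ≈ 0.6082.

d(taxon1,taxon2) = 0.5199, d(taxon1,taxon3) = 0.8240, d(taxon2,taxon3) = 0.6082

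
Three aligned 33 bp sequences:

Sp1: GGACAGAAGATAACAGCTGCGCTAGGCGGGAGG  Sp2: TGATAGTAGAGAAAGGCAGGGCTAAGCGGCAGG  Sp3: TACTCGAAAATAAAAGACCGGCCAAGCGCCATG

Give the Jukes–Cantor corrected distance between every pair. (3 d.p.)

Sp1–Sp2: 10/33 sites differ → p ≈ 0.30303, d = −0.75 ln(1 − 0.40404) = 0.388186 ≈ 0.388.
Sp1–Sp3: 16/33 sites differ → p ≈ 0.484848, d = −0.75 ln(1 − 0.646464) = 0.779827 ≈ 0.780.
Sp2–Sp3: 13/33 sites differ → p ≈ 0.393939, d = −0.75 ln(1 − 0.525252) = 0.558728 ≈ 0.559.

d(Sp1,Sp2) = 0.388, d(Sp1,Sp3) = 0.780, d(Sp2,Sp3) = 0.559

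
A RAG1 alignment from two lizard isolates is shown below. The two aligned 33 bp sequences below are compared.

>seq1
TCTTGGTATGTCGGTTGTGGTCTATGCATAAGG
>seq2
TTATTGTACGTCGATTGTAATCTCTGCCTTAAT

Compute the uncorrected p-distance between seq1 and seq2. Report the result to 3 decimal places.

0.364

The sequences differ at 12 of 33 positions.
p = 12/33 = 0.363636… ≈ 0.364 (to 3 d.p.).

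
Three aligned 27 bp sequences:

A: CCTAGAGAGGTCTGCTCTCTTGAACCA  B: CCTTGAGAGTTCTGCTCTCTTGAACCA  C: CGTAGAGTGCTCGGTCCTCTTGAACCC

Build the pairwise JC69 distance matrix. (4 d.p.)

A–B: 2/27 sites differ → p ≈ 0.074074, d = −0.75 ln(1 − 0.098765) = 0.077992 ≈ 0.0780.
A–C: 7/27 sites differ → p ≈ 0.259259, d = −0.75 ln(1 − 0.345679) = 0.318118 ≈ 0.3181.
B–C: 8/27 sites differ → p ≈ 0.296296, d = −0.75 ln(1 − 0.395061) = 0.376971 ≈ 0.3770.

d(A,B) = 0.0780, d(A,C) = 0.3181, d(B,C) = 0.3770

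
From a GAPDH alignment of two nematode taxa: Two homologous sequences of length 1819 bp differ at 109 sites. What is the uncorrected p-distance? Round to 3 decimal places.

p = 109/1819 = 0.059923… ≈ 0.060 (to 3 d.p.).

0.060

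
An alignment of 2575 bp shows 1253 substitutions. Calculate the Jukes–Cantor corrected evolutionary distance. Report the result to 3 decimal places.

p = 1253/2575 ≈ 0.486602.
d = −(3/4) ln(1 − 4p/3) = −0.75 ln(1 − 0.648803) = −0.75 ln(0.351197)
  = −0.75 × (-1.046408) = 0.784806 substitutions/site.

0.785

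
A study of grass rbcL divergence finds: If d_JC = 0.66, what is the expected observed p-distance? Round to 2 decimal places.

p = (3/4)(1 − e^(−4d/3)) = 0.75 × (1 − e^(-0.88)) = 0.75 × (1 − 0.414783) = 0.438913.

0.44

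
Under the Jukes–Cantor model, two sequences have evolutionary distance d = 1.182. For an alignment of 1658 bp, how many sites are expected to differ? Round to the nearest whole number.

Invert JC69: p = (3/4)(1 − e^(−4d/3)) = 0.75 × (1 − e^(-1.576)) = 0.75 × (1 − 0.206801) = 0.594899.
Expected differing sites = pL ≈ 0.594899 × 1658 = 986.342542 ≈ 986.

986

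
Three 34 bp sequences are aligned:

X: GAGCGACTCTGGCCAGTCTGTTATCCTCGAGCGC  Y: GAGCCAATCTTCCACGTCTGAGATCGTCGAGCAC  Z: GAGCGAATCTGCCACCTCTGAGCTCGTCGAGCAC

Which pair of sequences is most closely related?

Y and Z

X–Y: 10/34 differ, p = 0.294, d = 0.373.
X–Z: 10/34 differ, p = 0.294, d = 0.373.
Y–Z: 4/34 differ, p = 0.118, d = 0.128.
The smallest distance is between Y and Z.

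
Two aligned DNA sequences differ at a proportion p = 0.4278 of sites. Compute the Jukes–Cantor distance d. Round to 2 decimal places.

0.63

d = −(3/4) ln(1 − 4p/3) = −0.75 ln(1 − 0.5704) = −0.75 ln(0.4296)
  = −0.75 × (-0.844901) = 0.633676 substitutions/site.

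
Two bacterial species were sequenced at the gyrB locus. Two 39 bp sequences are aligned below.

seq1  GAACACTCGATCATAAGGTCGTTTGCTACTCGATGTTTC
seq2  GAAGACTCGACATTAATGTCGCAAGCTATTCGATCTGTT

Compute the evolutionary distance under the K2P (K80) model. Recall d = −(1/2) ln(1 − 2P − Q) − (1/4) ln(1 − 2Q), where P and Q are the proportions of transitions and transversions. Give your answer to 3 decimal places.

Of 39 sites, 4 differences are transitions and 8 are transversions, so P = 4/39 ≈ 0.102564 and Q = 8/39 ≈ 0.205128.
Under the Kimura two-parameter model, d = −½ ln(1 − 2P − Q) − ¼ ln(1 − 2Q).
1 − 2P − Q = 0.589744, giving −½ ln(0.589744) = 0.264033.
1 − 2Q = 0.589744, giving −¼ ln(0.589744) = 0.132017.
d = 0.264033 + 0.132017 = 0.396050.

0.396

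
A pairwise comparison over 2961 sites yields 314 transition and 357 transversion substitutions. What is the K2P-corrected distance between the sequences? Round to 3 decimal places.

P = 314/2961 ≈ 0.106045 and Q = 357/2961 ≈ 0.120567.
Under the Kimura two-parameter model, d = −½ ln(1 − 2P − Q) − ¼ ln(1 − 2Q).
1 − 2P − Q = 0.667343, giving −½ ln(0.667343) = 0.202226.
1 − 2Q = 0.758866, giving −¼ ln(0.758866) = 0.068983.
d = 0.202226 + 0.068983 = 0.271209.

0.271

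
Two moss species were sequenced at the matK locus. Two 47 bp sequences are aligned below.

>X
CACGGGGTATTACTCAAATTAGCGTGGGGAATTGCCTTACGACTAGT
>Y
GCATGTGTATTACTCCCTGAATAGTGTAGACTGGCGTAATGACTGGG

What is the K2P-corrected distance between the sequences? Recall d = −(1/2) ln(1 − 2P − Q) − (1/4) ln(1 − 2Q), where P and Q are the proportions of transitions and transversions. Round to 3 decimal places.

0.720

Of 47 sites, 3 differences are transitions and 18 are transversions, so P = 3/47 ≈ 0.06383 and Q = 18/47 ≈ 0.382979.
Under the Kimura two-parameter model, d = −½ ln(1 − 2P − Q) − ¼ ln(1 − 2Q).
1 − 2P − Q = 0.489361, giving −½ ln(0.489361) = 0.357327.
1 − 2Q = 0.234042, giving −¼ ln(0.234042) = 0.363064.
d = 0.357327 + 0.363064 = 0.720391.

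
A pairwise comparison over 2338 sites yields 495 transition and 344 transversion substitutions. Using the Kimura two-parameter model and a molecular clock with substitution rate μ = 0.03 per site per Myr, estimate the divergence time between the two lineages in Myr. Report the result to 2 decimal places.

P = 495/2338 ≈ 0.211719 and Q = 344/2338 ≈ 0.147134.
Under the Kimura two-parameter model, d = −½ ln(1 − 2P − Q) − ¼ ln(1 − 2Q).
1 − 2P − Q = 0.429428, giving −½ ln(0.429428) = 0.422651.
1 − 2Q = 0.705732, giving −¼ ln(0.705732) = 0.087130.
d = 0.422651 + 0.087130 = 0.509781.
Under a molecular clock d = 2μt, so t = d/(2μ) = 0.509781 / (2 × 0.03) = 8.50 Myr.

8.50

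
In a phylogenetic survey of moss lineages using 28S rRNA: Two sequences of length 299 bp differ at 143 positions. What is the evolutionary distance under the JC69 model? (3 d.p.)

0.761

p = 143/299 ≈ 0.478261.
d = −(3/4) ln(1 − 4p/3) = −0.75 ln(1 − 0.637681) = −0.75 ln(0.362319)
  = −0.75 × (-1.015230) = 0.761423 substitutions/site.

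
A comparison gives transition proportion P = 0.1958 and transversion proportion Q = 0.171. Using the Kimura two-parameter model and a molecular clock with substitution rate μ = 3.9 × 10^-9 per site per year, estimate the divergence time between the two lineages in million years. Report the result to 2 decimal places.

Under the Kimura two-parameter model, d = −½ ln(1 − 2P − Q) − ¼ ln(1 − 2Q).
1 − 2P − Q = 0.4374, giving −½ ln(0.4374) = 0.413454.
1 − 2Q = 0.658, giving −¼ ln(0.658) = 0.104638.
d = 0.413454 + 0.104638 = 0.518092.
Under a molecular clock d = 2μt, so t = d/(2μ) = 0.518092 / (2 × 3.9 × 10^-9) = 66.42 million years.

66.42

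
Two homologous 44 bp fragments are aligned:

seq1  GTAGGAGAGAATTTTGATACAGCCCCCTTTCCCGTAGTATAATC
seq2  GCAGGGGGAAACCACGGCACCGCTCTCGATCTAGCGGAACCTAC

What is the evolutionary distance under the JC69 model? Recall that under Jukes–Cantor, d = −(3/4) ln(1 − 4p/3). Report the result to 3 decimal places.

The sequences differ at 24 of 44 sites, so p = 24/44 ≈ 0.545455.
d = −(3/4) ln(1 − 4p/3) = −0.75 ln(1 − 0.727273) = −0.75 ln(0.272727)
  = −0.75 × (-1.299284) = 0.974463 substitutions/site.

0.974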